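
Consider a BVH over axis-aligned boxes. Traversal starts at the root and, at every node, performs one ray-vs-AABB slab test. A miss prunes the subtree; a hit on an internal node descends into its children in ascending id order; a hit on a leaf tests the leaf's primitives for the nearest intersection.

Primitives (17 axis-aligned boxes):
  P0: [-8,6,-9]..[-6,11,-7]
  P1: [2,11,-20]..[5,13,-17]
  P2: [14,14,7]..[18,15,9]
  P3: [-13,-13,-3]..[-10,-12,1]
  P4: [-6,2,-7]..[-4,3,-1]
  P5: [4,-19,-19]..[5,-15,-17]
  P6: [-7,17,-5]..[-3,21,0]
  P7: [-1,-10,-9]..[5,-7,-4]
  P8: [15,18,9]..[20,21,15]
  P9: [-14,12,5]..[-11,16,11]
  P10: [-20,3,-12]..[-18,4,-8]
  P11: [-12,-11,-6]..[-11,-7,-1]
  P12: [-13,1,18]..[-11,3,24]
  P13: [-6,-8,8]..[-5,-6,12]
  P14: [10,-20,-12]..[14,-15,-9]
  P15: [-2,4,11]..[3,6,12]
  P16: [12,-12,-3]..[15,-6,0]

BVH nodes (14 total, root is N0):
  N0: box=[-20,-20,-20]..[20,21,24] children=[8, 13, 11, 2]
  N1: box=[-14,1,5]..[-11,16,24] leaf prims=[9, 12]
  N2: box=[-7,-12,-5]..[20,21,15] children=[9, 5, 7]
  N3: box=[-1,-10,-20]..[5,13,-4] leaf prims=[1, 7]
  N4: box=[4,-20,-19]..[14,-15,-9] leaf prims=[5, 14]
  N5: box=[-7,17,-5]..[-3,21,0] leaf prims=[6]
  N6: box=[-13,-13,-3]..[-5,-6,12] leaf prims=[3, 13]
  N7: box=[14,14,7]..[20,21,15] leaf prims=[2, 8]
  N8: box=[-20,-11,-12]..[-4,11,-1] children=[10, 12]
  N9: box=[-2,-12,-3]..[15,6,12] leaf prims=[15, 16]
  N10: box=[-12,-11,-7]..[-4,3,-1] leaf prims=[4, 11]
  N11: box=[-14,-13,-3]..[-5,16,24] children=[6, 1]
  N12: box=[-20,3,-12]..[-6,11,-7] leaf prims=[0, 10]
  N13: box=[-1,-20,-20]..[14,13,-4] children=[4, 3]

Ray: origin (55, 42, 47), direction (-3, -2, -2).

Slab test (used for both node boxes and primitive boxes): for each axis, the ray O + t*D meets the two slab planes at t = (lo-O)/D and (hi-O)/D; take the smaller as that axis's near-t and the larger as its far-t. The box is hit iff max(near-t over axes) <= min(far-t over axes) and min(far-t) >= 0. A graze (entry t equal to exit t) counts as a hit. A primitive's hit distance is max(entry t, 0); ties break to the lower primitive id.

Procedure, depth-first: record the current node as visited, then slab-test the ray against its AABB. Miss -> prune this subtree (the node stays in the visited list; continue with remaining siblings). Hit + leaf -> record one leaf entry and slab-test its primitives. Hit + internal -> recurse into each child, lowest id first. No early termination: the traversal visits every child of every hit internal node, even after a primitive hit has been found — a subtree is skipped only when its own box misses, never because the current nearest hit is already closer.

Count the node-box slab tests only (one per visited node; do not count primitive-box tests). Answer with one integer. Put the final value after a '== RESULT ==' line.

Trace the traversal:
N0 x:[35/3,25] y:[21/2,31] z:[23/2,67/2] -> hit [35/3,25], descend [2, 8, 11, 13]
  N2 x:[35/3,62/3] y:[21/2,27] z:[16,26] -> hit [16,62/3], descend [5, 7, 9]
    N5 x:[58/3,62/3] y:[21/2,25/2] z:[47/2,26] -> miss, prune
    N7 x:[35/3,41/3] y:[21/2,14] z:[16,20] -> miss, prune
    N9 x:[40/3,19] y:[18,27] z:[35/2,25] -> hit [18,19] leaf, test {P15@t=18, P16(miss)}
  N8 x:[59/3,25] y:[31/2,53/2] z:[24,59/2] -> hit [24,25], descend [10, 12]
    N10 x:[59/3,67/3] y:[39/2,53/2] z:[24,27] -> miss, prune
    N12 x:[61/3,25] y:[31/2,39/2] z:[27,59/2] -> miss, prune
  N11 x:[20,23] y:[13,55/2] z:[23/2,25] -> hit [20,23], descend [1, 6]
    N1 x:[22,23] y:[13,41/2] z:[23/2,21] -> miss, prune
    N6 x:[20,68/3] y:[24,55/2] z:[35/2,25] -> miss, prune
  N13 x:[41/3,56/3] y:[29/2,31] z:[51/2,67/2] -> miss, prune

Summary -> nodes [0, 2, 5, 7, 9, 8, 10, 12, 11, 1, 6, 13]; box-tests=12; leaf-entries=1; first=P15

== RESULT ==
12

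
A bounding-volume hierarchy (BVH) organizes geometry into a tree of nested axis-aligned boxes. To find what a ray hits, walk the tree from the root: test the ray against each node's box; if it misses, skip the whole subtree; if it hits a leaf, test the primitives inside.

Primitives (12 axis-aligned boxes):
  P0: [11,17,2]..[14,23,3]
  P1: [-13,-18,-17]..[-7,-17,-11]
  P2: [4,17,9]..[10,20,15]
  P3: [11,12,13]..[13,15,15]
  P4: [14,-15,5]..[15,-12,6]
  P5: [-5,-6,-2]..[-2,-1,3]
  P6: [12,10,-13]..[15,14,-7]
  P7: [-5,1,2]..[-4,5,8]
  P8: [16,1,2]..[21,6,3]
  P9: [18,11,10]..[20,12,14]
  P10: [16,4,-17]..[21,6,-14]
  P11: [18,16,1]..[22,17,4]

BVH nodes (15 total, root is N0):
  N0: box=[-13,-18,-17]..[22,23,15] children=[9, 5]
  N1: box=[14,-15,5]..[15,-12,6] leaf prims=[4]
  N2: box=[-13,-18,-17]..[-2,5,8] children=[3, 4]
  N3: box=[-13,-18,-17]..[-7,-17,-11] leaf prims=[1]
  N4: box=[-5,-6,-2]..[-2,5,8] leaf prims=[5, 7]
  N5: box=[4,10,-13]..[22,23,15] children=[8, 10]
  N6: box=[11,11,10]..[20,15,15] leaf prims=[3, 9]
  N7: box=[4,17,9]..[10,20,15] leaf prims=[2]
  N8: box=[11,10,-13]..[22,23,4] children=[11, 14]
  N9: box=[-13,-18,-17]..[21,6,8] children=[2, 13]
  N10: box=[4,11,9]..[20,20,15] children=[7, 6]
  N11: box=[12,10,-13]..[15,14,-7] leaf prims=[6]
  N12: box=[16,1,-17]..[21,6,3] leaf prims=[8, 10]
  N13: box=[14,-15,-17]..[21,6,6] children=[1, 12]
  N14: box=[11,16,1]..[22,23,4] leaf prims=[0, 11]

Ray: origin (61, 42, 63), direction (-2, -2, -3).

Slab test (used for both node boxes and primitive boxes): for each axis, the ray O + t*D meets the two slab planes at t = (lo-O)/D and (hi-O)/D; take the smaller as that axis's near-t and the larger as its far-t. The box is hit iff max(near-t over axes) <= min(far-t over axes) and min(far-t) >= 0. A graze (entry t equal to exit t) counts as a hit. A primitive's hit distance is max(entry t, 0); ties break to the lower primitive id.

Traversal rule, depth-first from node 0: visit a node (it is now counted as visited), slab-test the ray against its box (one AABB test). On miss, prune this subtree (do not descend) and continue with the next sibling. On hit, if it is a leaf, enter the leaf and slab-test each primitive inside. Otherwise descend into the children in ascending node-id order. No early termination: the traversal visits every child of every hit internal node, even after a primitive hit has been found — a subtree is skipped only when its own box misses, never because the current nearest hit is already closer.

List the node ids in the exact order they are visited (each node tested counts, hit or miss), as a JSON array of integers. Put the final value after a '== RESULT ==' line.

Traverse from the root:
N0 x:[39/2,37] y:[19/2,30] z:[16,80/3] -> hit [39/2,80/3], descend [5, 9]
  N5 x:[39/2,57/2] y:[19/2,16] z:[16,76/3] -> miss, prune
  N9 x:[20,37] y:[18,30] z:[55/3,80/3] -> hit [20,80/3], descend [2, 13]
    N2 x:[63/2,37] y:[37/2,30] z:[55/3,80/3] -> miss, prune
    N13 x:[20,47/2] y:[18,57/2] z:[19,80/3] -> hit [20,47/2], descend [1, 12]
      N1 x:[23,47/2] y:[27,57/2] z:[19,58/3] -> miss, prune
      N12 x:[20,45/2] y:[18,41/2] z:[20,80/3] -> hit [20,41/2] leaf, test {P8@t=20, P10(miss)}

Visited [0, 5, 9, 2, 13, 1, 12]. Tests: 7 box, 1 leaf. Nearest: P8.

== RESULT ==
[0, 5, 9, 2, 13, 1, 12]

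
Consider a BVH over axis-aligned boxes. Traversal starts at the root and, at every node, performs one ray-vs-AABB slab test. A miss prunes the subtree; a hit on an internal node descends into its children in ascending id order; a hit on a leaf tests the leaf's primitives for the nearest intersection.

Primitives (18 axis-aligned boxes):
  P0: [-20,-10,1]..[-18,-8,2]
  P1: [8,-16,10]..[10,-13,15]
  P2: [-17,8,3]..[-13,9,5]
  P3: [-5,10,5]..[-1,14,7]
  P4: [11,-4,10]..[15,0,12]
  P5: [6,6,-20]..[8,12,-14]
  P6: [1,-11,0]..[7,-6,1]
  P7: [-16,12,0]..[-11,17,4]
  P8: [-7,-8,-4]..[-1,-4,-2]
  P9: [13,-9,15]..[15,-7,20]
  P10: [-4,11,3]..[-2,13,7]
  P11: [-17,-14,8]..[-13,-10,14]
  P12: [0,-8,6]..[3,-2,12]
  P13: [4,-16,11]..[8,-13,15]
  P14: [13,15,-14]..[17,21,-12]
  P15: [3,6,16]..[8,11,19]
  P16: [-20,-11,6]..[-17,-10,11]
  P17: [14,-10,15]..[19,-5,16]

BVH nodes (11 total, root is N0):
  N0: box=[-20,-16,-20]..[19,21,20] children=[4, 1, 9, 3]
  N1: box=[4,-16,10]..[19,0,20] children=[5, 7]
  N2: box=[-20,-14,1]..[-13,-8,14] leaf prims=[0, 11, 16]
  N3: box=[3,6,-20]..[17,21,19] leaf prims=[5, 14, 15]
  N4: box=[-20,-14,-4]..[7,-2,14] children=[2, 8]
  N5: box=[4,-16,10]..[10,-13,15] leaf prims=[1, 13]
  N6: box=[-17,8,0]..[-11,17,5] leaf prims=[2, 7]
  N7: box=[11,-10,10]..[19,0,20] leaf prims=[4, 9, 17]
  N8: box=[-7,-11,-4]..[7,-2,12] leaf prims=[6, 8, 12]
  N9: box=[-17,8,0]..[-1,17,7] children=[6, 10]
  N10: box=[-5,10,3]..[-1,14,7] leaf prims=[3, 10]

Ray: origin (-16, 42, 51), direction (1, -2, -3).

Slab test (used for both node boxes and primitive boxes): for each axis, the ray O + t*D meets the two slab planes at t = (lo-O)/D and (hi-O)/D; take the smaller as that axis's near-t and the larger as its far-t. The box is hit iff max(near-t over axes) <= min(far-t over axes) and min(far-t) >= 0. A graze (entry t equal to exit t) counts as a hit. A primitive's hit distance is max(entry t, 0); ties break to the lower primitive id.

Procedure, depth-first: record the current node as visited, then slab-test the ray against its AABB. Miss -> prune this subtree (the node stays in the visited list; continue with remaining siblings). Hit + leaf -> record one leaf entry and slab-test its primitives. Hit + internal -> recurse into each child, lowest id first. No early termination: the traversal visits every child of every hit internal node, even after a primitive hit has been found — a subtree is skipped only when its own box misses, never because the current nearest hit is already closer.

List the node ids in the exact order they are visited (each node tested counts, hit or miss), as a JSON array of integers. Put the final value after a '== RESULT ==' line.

Trace the traversal:
N0 x:[-4,35] y:[21/2,29] z:[31/3,71/3] -> hit [21/2,71/3], descend [1, 3, 4, 9]
  N1 x:[20,35] y:[21,29] z:[31/3,41/3] -> miss, prune
  N3 x:[19,33] y:[21/2,18] z:[32/3,71/3] -> miss, prune
  N4 x:[-4,23] y:[22,28] z:[37/3,55/3] -> miss, prune
  N9 x:[-1,15] y:[25/2,17] z:[44/3,17] -> hit [44/3,15], descend [6, 10]
    N6 x:[-1,5] y:[25/2,17] z:[46/3,17] -> miss, prune
    N10 x:[11,15] y:[14,16] z:[44/3,16] -> hit [44/3,15] leaf, test {P3@t=44/3, P10(miss)}

order=[0, 1, 3, 4, 9, 6, 10]  |boxes|=7  |leaves|=1  hit=P3

== RESULT ==
[0, 1, 3, 4, 9, 6, 10]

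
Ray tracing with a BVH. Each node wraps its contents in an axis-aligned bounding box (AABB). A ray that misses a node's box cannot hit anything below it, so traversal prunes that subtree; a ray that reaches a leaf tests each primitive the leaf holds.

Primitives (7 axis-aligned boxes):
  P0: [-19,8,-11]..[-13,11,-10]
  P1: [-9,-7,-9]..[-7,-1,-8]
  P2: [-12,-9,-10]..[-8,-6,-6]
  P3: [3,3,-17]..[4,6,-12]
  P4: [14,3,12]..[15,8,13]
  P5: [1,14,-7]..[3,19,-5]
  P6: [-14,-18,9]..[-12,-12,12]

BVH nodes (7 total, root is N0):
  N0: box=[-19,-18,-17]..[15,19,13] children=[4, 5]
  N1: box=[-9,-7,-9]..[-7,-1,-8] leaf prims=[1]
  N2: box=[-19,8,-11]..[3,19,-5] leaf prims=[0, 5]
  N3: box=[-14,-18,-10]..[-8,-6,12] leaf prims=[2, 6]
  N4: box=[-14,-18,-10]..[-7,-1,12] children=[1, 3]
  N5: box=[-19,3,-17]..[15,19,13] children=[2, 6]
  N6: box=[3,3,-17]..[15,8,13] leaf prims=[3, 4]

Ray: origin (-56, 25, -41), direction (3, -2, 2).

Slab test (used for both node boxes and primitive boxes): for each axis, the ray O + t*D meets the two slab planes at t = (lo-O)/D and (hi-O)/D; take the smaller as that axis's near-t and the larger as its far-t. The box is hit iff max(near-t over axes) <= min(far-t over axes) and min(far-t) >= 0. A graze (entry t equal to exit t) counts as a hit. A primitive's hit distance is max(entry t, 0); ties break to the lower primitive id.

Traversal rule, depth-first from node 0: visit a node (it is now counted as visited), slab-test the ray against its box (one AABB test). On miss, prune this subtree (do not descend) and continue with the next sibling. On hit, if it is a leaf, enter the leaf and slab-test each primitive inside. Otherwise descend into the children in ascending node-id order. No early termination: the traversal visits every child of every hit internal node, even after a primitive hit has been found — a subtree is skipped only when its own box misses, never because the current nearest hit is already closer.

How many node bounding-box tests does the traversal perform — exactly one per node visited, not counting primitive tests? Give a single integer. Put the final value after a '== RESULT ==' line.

Trace the traversal:
N0 x:[37/3,71/3] y:[3,43/2] z:[12,27] -> hit [37/3,43/2], descend [4, 5]
  N4 x:[14,49/3] y:[13,43/2] z:[31/2,53/2] -> hit [31/2,49/3], descend [1, 3]
    N1 x:[47/3,49/3] y:[13,16] z:[16,33/2] -> hit [16,16] leaf, test {P1@t=16}
    N3 x:[14,16] y:[31/2,43/2] z:[31/2,53/2] -> hit [31/2,16] leaf, test {P2@t=31/2, P6(miss)}
  N5 x:[37/3,71/3] y:[3,11] z:[12,27] -> miss, prune

Visited [0, 4, 1, 3, 5]. Tests: 5 box, 2 leaf. Nearest: P2.

== RESULT ==
5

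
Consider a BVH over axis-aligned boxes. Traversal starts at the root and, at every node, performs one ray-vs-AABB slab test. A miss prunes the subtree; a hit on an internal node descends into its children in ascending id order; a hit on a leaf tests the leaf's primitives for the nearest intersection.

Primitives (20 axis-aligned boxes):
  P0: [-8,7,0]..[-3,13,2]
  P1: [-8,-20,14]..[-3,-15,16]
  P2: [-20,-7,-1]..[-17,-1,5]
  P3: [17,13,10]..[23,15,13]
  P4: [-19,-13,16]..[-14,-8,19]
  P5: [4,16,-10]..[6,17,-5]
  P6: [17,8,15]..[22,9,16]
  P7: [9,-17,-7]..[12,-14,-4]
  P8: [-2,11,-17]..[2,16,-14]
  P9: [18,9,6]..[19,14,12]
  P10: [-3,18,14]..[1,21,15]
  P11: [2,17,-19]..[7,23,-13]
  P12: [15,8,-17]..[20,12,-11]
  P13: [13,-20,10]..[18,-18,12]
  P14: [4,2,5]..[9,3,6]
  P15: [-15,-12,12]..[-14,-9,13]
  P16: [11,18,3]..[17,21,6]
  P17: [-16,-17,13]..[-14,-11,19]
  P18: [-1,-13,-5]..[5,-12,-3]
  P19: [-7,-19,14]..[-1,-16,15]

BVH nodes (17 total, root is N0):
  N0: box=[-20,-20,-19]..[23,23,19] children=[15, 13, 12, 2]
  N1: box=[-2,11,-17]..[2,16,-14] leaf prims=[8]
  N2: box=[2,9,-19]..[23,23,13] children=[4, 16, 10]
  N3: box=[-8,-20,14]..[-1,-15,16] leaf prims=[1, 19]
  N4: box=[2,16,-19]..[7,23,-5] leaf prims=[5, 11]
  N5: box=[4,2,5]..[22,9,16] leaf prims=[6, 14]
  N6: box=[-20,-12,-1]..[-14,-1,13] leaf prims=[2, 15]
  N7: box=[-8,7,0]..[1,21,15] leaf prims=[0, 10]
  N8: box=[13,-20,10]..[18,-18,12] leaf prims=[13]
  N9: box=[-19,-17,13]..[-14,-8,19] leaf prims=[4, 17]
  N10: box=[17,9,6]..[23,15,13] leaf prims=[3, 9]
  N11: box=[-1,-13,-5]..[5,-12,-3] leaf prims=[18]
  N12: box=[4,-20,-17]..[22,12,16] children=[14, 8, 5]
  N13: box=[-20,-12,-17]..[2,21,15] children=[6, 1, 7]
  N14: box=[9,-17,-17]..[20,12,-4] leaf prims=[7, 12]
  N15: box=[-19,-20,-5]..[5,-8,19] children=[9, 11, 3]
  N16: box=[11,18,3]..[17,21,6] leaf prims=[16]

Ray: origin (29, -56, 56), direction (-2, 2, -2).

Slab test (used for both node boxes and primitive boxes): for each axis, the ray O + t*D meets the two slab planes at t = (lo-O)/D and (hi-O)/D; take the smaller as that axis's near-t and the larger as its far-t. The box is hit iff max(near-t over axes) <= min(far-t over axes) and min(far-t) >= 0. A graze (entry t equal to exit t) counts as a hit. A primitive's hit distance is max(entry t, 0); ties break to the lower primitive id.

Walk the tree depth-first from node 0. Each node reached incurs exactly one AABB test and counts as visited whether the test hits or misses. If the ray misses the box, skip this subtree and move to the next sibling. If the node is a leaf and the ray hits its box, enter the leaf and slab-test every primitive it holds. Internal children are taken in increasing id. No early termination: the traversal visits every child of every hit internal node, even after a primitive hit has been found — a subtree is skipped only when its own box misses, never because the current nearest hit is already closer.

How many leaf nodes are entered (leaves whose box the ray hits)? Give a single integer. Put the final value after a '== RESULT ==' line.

Walk:
N0 x:[3,49/2] y:[18,79/2] z:[37/2,75/2] -> hit [37/2,49/2], descend [2, 12, 13, 15]
  N2 x:[3,27/2] y:[65/2,79/2] z:[43/2,75/2] -> miss, prune
  N12 x:[7/2,25/2] y:[18,34] z:[20,73/2] -> miss, prune
  N13 x:[27/2,49/2] y:[22,77/2] z:[41/2,73/2] -> hit [22,49/2], descend [1, 6, 7]
    N1 x:[27/2,31/2] y:[67/2,36] z:[35,73/2] -> miss, prune
    N6 x:[43/2,49/2] y:[22,55/2] z:[43/2,57/2] -> hit [22,49/2] leaf, test {P2(miss), P15@t=22}
    N7 x:[14,37/2] y:[63/2,77/2] z:[41/2,28] -> miss, prune
  N15 x:[12,24] y:[18,24] z:[37/2,61/2] -> hit [37/2,24], descend [3, 9, 11]
    N3 x:[15,37/2] y:[18,41/2] z:[20,21] -> miss, prune
    N9 x:[43/2,24] y:[39/2,24] z:[37/2,43/2] -> hit [43/2,43/2] leaf, test {P4(miss), P17@t=43/2}
    N11 x:[12,15] y:[43/2,22] z:[59/2,61/2] -> miss, prune

order=[0, 2, 12, 13, 1, 6, 7, 15, 3, 9, 11]  |boxes|=11  |leaves|=2  hit=P17

== RESULT ==
2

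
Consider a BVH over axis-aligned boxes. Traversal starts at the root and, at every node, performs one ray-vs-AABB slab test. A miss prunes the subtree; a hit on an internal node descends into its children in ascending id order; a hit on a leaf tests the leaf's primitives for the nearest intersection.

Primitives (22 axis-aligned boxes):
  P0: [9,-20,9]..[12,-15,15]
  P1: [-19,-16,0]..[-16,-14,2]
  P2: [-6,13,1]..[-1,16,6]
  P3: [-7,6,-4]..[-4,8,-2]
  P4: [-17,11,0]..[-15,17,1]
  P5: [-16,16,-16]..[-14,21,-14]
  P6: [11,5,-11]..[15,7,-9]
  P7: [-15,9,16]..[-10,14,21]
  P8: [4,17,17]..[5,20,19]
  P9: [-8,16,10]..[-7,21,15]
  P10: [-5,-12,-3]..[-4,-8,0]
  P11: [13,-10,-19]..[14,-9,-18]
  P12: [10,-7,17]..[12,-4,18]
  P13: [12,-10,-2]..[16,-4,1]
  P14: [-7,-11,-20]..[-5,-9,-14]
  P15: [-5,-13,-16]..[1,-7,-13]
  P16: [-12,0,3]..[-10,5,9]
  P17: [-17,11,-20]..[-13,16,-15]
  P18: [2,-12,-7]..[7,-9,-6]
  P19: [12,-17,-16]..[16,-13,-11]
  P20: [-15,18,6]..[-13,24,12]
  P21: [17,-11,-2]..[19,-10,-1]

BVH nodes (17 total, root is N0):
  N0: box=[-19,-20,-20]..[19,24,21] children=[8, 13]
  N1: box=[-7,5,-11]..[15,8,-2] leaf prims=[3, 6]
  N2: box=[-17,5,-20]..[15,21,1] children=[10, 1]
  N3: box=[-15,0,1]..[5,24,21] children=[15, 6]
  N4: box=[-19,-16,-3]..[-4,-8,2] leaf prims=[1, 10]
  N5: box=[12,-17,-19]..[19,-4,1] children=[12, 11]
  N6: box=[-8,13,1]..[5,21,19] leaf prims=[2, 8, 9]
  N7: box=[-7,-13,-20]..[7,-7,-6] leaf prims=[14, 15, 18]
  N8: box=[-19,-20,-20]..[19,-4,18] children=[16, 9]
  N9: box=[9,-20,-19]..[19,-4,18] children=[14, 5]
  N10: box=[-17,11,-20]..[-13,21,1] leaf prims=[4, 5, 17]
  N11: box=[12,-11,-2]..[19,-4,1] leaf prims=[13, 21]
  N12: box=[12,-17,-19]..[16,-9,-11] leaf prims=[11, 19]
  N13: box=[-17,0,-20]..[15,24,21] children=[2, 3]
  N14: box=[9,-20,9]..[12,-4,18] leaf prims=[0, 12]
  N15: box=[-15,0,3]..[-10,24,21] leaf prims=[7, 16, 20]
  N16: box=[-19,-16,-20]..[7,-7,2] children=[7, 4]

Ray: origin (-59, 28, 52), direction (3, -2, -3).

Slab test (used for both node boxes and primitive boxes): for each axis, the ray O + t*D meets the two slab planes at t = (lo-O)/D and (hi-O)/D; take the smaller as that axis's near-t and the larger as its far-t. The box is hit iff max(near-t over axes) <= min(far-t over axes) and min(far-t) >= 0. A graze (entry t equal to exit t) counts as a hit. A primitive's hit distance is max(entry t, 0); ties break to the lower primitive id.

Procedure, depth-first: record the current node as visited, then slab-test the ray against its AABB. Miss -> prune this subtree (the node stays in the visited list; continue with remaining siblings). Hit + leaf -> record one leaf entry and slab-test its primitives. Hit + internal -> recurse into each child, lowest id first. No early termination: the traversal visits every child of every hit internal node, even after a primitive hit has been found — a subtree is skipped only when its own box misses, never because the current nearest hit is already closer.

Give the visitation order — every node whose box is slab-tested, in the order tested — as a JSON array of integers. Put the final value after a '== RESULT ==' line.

Walk:
N0 x:[40/3,26] y:[2,24] z:[31/3,24] -> hit [40/3,24], descend [8, 13]
  N8 x:[40/3,26] y:[16,24] z:[34/3,24] -> hit [16,24], descend [9, 16]
    N9 x:[68/3,26] y:[16,24] z:[34/3,71/3] -> hit [68/3,71/3], descend [5, 14]
      N5 x:[71/3,26] y:[16,45/2] z:[17,71/3] -> miss, prune
      N14 x:[68/3,71/3] y:[16,24] z:[34/3,43/3] -> miss, prune
    N16 x:[40/3,22] y:[35/2,22] z:[50/3,24] -> hit [35/2,22], descend [4, 7]
      N4 x:[40/3,55/3] y:[18,22] z:[50/3,55/3] -> hit [18,55/3] leaf, test {P1(miss), P10@t=18}
      N7 x:[52/3,22] y:[35/2,41/2] z:[58/3,24] -> hit [58/3,41/2] leaf, test {P14(miss), P15(miss), P18(miss)}
  N13 x:[14,74/3] y:[2,14] z:[31/3,24] -> hit [14,14], descend [2, 3]
    N2 x:[14,74/3] y:[7/2,23/2] z:[17,24] -> miss, prune
    N3 x:[44/3,64/3] y:[2,14] z:[31/3,17] -> miss, prune

11 AABB tests over nodes [0, 8, 9, 5, 14, 16, 4, 7, 13, 2, 3]; 2 leaves entered; closest P10.

== RESULT ==
[0, 8, 9, 5, 14, 16, 4, 7, 13, 2, 3]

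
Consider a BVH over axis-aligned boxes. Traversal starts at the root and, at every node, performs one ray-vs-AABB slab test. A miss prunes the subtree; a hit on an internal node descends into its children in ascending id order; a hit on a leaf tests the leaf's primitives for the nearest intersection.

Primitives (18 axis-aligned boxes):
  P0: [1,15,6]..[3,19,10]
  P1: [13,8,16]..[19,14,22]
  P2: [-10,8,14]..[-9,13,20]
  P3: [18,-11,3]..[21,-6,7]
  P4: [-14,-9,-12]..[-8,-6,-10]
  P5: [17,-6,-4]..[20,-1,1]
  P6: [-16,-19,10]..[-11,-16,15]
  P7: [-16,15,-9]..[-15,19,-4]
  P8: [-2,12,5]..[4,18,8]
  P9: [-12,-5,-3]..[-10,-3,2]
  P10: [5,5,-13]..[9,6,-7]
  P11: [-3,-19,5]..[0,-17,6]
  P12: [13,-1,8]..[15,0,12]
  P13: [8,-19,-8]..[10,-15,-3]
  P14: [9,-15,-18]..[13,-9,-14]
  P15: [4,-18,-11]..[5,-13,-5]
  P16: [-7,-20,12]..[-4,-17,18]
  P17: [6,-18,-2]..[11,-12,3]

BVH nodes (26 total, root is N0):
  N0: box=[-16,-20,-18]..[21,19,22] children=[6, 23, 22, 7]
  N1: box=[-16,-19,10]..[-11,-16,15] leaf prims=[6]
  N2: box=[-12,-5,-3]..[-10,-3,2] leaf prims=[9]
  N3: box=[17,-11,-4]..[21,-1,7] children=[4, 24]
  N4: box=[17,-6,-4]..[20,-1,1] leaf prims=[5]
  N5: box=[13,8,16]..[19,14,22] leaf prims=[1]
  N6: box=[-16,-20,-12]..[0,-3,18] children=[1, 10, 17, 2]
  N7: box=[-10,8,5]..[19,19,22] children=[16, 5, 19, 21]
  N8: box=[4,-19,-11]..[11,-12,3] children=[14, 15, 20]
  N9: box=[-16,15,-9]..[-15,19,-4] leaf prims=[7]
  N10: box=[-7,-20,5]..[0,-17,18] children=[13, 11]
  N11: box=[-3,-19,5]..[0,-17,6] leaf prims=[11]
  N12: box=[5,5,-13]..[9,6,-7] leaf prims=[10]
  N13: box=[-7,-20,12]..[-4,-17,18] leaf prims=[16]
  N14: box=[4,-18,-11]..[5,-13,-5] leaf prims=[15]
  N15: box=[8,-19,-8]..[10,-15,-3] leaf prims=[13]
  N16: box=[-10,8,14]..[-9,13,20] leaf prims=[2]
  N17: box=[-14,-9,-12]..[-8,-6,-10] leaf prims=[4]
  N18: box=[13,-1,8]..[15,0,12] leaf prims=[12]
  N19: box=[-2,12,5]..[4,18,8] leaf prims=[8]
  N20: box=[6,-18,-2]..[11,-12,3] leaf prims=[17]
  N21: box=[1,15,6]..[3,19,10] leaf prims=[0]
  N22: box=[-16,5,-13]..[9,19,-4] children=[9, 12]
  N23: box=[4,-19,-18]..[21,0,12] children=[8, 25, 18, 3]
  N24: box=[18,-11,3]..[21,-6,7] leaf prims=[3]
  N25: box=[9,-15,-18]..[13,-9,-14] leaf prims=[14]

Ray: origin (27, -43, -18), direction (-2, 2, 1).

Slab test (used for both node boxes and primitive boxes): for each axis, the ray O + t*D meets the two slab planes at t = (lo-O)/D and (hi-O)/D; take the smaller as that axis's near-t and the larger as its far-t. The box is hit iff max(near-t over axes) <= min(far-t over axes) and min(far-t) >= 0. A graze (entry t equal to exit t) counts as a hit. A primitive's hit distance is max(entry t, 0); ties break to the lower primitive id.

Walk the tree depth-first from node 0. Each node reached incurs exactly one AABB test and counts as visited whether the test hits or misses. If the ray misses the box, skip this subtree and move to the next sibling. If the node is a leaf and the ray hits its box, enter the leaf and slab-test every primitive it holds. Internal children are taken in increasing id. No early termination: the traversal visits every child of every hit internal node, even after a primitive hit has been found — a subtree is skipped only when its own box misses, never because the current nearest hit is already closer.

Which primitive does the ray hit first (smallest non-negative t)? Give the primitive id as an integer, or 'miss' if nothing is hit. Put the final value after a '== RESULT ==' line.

Traverse from the root:
N0 x:[3,43/2] y:[23/2,31] z:[0,40] -> hit [23/2,43/2], descend [6, 7, 22, 23]
  N6 x:[27/2,43/2] y:[23/2,20] z:[6,36] -> hit [27/2,20], descend [1, 2, 10, 17]
    N1 x:[19,43/2] y:[12,27/2] z:[28,33] -> miss, prune
    N2 x:[37/2,39/2] y:[19,20] z:[15,20] -> hit [19,39/2] leaf, test {P9@t=19}
    N10 x:[27/2,17] y:[23/2,13] z:[23,36] -> miss, prune
    N17 x:[35/2,41/2] y:[17,37/2] z:[6,8] -> miss, prune
  N7 x:[4,37/2] y:[51/2,31] z:[23,40] -> miss, prune
  N22 x:[9,43/2] y:[24,31] z:[5,14] -> miss, prune
  N23 x:[3,23/2] y:[12,43/2] z:[0,30] -> miss, prune

Summary -> nodes [0, 6, 1, 2, 10, 17, 7, 22, 23]; box-tests=9; leaf-entries=1; first=P9

== RESULT ==
9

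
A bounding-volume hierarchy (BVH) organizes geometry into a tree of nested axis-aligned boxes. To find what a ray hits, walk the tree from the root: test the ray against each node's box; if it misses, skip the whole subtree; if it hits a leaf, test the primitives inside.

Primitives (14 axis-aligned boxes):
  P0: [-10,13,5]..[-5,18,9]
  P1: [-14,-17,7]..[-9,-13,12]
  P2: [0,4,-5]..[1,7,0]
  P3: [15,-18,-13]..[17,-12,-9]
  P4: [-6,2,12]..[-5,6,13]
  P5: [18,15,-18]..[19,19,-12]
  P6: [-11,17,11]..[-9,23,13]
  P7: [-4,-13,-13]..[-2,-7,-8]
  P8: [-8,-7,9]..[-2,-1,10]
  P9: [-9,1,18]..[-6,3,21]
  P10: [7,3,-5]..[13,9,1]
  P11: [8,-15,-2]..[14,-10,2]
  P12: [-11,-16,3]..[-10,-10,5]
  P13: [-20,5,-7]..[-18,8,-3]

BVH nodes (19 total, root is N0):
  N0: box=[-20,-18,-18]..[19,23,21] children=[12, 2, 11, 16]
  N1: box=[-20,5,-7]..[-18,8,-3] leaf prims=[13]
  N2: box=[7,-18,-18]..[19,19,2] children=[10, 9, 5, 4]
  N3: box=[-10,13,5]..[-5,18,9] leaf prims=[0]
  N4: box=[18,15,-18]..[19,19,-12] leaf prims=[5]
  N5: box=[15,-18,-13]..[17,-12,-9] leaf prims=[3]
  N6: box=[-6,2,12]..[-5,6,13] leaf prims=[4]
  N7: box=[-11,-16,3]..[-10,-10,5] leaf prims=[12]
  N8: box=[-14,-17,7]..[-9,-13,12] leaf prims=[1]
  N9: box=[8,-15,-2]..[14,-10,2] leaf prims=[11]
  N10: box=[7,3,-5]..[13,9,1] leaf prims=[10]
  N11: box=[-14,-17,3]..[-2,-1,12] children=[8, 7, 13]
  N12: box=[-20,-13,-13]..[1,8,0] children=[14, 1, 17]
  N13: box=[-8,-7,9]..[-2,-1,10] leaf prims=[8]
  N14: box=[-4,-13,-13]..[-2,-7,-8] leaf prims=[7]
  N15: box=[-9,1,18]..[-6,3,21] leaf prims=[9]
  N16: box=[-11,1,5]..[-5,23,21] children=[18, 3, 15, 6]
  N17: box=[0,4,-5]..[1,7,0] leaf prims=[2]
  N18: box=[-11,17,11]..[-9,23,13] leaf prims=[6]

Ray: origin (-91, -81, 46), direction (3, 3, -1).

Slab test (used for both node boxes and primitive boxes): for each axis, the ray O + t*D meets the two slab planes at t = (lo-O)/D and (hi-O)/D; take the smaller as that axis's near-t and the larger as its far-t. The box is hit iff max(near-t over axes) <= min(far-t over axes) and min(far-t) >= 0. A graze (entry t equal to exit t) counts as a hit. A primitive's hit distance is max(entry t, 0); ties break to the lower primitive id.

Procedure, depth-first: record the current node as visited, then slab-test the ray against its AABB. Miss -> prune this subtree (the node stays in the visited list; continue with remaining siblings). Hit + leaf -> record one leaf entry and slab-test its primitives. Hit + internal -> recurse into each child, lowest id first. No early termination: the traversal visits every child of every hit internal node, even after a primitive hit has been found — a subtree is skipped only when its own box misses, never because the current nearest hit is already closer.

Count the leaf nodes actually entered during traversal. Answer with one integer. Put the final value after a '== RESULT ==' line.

Trace the traversal:
N0 x:[71/3,110/3] y:[21,104/3] z:[25,64] -> hit [25,104/3], descend [2, 11, 12, 16]
  N2 x:[98/3,110/3] y:[21,100/3] z:[44,64] -> miss, prune
  N11 x:[77/3,89/3] y:[64/3,80/3] z:[34,43] -> miss, prune
  N12 x:[71/3,92/3] y:[68/3,89/3] z:[46,59] -> miss, prune
  N16 x:[80/3,86/3] y:[82/3,104/3] z:[25,41] -> hit [82/3,86/3], descend [3, 6, 15, 18]
    N3 x:[27,86/3] y:[94/3,33] z:[37,41] -> miss, prune
    N6 x:[85/3,86/3] y:[83/3,29] z:[33,34] -> miss, prune
    N15 x:[82/3,85/3] y:[82/3,28] z:[25,28] -> hit [82/3,28] leaf, test {P9@t=82/3}
    N18 x:[80/3,82/3] y:[98/3,104/3] z:[33,35] -> miss, prune

9 AABB tests over nodes [0, 2, 11, 12, 16, 3, 6, 15, 18]; 1 leaf entered; closest P9.

== RESULT ==
1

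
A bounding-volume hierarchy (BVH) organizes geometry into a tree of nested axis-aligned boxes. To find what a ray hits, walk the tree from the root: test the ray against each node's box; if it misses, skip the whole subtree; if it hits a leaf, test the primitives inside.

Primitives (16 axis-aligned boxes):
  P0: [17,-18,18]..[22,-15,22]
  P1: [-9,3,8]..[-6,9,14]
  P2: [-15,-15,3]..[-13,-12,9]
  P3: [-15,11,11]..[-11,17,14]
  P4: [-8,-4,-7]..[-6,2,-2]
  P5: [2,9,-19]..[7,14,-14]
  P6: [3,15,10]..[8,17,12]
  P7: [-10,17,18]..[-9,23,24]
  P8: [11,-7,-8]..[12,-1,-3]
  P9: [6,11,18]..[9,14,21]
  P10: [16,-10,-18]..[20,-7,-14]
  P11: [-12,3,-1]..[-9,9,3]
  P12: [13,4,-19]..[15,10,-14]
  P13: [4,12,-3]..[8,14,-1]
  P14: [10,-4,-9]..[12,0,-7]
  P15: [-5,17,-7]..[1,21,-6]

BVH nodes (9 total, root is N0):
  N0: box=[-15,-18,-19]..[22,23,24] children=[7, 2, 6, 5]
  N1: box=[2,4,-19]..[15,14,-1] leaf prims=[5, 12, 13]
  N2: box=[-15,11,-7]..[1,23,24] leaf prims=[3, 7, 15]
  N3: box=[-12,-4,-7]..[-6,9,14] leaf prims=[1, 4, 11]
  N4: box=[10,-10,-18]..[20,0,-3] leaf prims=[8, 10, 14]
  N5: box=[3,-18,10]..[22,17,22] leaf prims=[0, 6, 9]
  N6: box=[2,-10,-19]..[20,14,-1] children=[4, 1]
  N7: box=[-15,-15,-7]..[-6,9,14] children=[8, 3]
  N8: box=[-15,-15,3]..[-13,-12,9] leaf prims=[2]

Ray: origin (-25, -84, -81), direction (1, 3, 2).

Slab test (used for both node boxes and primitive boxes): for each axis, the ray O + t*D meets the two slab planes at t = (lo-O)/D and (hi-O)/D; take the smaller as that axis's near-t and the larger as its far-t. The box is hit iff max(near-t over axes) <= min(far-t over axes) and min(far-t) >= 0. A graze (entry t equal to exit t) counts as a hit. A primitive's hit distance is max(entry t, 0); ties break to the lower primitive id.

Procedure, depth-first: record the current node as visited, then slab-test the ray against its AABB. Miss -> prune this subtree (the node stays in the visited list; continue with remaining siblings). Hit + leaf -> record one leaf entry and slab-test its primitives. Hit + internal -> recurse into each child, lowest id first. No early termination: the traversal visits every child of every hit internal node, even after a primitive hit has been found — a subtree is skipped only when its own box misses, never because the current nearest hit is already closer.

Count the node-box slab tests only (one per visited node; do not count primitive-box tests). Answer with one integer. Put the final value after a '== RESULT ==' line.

Walk:
N0 x:[10,47] y:[22,107/3] z:[31,105/2] -> hit [31,107/3], descend [2, 5, 6, 7]
  N2 x:[10,26] y:[95/3,107/3] z:[37,105/2] -> miss, prune
  N5 x:[28,47] y:[22,101/3] z:[91/2,103/2] -> miss, prune
  N6 x:[27,45] y:[74/3,98/3] z:[31,40] -> hit [31,98/3], descend [1, 4]
    N1 x:[27,40] y:[88/3,98/3] z:[31,40] -> hit [31,98/3] leaf, test {P5@t=31, P12(miss), P13(miss)}
    N4 x:[35,45] y:[74/3,28] z:[63/2,39] -> miss, prune
  N7 x:[10,19] y:[23,31] z:[37,95/2] -> miss, prune

order=[0, 2, 5, 6, 1, 4, 7]  |boxes|=7  |leaves|=1  hit=P5

== RESULT ==
7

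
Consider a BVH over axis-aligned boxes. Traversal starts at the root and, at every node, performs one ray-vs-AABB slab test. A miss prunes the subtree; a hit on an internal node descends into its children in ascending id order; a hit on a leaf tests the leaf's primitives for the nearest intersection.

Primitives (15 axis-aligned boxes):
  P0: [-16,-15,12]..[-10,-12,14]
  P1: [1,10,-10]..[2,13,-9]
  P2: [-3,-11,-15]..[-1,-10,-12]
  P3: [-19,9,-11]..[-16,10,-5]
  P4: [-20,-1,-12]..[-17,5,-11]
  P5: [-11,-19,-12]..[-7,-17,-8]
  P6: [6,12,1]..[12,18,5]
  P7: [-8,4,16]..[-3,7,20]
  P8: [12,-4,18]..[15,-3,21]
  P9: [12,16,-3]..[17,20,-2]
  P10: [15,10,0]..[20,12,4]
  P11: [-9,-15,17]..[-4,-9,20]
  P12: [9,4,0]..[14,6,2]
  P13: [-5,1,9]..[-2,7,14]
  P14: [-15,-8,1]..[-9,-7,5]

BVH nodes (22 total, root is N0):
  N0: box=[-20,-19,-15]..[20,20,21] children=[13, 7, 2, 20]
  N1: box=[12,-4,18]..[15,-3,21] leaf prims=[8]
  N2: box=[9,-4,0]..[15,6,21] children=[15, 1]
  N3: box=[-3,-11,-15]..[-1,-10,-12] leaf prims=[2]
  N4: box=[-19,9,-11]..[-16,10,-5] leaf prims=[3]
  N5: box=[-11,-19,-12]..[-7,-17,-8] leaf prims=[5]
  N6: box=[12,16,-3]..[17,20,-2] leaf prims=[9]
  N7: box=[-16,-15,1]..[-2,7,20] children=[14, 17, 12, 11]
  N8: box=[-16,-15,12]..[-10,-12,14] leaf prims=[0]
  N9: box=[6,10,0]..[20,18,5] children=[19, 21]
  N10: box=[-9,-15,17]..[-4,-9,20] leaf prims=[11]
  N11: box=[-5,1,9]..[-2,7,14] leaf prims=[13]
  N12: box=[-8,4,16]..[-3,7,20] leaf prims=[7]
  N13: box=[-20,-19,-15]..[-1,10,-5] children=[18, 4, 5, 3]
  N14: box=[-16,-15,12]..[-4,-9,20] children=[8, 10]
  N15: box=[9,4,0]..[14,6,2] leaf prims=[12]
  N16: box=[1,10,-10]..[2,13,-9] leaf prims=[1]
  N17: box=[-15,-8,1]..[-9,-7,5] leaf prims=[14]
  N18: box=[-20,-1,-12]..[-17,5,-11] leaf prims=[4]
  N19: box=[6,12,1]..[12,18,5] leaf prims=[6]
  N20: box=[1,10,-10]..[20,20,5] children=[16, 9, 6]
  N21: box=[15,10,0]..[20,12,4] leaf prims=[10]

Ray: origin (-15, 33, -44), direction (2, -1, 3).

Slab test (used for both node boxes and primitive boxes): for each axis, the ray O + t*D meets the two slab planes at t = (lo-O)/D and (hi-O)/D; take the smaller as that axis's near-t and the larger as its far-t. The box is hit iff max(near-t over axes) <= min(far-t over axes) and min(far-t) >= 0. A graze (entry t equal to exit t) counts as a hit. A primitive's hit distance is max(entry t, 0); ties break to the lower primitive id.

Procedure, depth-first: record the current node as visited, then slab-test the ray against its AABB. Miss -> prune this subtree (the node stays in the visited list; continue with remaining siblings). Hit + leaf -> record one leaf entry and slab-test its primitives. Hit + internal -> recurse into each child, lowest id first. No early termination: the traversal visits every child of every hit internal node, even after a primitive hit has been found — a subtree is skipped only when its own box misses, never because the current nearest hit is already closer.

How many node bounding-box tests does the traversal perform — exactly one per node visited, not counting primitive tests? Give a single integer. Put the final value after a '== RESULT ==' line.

Trace the traversal:
N0 x:[-5/2,35/2] y:[13,52] z:[29/3,65/3] -> hit [13,35/2], descend [2, 7, 13, 20]
  N2 x:[12,15] y:[27,37] z:[44/3,65/3] -> miss, prune
  N7 x:[-1/2,13/2] y:[26,48] z:[15,64/3] -> miss, prune
  N13 x:[-5/2,7] y:[23,52] z:[29/3,13] -> miss, prune
  N20 x:[8,35/2] y:[13,23] z:[34/3,49/3] -> hit [13,49/3], descend [6, 9, 16]
    N6 x:[27/2,16] y:[13,17] z:[41/3,14] -> hit [41/3,14] leaf, test {P9@t=41/3}
    N9 x:[21/2,35/2] y:[15,23] z:[44/3,49/3] -> hit [15,49/3], descend [19, 21]
      N19 x:[21/2,27/2] y:[15,21] z:[15,49/3] -> miss, prune
      N21 x:[15,35/2] y:[21,23] z:[44/3,16] -> miss, prune
    N16 x:[8,17/2] y:[20,23] z:[34/3,35/3] -> miss, prune

Summary -> nodes [0, 2, 7, 13, 20, 6, 9, 19, 21, 16]; box-tests=10; leaf-entries=1; first=P9

== RESULT ==
10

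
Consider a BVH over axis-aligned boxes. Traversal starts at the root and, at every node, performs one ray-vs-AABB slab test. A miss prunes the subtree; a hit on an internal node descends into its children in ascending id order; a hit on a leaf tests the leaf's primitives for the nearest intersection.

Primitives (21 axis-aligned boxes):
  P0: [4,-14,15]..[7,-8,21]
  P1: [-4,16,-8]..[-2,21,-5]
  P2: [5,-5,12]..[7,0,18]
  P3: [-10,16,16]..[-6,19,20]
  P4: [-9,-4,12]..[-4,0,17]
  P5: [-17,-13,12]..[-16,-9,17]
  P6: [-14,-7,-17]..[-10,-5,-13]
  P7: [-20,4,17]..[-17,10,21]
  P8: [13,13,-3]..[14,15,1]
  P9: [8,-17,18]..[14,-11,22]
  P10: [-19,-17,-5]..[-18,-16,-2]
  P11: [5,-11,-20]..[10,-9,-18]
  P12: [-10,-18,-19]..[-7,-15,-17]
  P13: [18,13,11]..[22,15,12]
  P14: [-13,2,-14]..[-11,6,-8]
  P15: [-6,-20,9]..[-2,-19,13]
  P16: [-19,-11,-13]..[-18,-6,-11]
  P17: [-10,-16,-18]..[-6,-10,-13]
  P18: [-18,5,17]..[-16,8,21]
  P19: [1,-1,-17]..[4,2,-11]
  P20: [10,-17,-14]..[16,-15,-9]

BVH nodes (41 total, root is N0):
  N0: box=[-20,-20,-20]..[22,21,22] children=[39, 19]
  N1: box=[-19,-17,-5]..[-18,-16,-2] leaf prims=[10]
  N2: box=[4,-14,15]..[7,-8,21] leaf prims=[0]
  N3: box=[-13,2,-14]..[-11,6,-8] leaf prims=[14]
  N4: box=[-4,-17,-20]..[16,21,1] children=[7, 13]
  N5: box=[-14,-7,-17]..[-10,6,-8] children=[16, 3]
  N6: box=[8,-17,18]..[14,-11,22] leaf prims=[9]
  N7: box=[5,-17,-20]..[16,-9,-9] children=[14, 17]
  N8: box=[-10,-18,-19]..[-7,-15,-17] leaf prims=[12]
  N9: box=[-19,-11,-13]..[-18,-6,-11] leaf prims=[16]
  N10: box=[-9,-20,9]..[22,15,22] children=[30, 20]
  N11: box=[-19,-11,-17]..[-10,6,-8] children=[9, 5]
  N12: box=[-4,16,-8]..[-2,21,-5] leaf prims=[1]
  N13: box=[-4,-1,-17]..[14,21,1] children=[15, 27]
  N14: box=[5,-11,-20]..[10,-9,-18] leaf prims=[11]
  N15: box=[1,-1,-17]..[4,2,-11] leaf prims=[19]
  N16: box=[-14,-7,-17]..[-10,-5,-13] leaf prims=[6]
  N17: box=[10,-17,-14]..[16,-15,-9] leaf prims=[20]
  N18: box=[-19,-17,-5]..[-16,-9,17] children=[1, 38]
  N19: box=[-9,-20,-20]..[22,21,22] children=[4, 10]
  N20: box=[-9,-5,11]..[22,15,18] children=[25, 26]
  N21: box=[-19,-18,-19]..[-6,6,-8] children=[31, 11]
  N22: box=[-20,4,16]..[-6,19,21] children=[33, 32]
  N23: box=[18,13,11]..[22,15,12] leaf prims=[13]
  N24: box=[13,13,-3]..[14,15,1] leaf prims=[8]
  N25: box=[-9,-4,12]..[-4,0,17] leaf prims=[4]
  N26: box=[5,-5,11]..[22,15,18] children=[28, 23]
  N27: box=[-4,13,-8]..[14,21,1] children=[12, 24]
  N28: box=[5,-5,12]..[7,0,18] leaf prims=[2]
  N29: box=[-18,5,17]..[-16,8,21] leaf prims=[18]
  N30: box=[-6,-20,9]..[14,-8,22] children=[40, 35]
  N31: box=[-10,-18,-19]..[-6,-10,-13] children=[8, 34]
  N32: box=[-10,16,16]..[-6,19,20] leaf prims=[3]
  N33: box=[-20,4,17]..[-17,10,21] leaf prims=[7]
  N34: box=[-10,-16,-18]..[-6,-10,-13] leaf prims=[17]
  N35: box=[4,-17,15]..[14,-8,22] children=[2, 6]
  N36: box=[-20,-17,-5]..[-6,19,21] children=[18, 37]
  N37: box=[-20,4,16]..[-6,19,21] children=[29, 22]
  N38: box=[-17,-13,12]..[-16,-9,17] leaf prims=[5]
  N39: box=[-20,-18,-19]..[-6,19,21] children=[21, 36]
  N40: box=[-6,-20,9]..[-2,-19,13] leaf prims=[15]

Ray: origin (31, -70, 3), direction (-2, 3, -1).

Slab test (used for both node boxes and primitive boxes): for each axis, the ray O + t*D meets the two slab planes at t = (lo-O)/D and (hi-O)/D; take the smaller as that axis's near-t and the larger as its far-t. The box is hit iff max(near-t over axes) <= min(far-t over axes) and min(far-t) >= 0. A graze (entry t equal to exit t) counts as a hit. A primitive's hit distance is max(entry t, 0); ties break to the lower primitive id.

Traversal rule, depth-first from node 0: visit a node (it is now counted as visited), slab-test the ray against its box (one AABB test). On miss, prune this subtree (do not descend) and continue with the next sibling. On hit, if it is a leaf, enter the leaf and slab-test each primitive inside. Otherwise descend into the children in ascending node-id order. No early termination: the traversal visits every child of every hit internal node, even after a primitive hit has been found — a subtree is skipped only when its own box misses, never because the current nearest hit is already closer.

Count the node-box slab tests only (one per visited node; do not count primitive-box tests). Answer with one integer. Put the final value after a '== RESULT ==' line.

Walk:
N0 x:[9/2,51/2] y:[50/3,91/3] z:[-19,23] -> hit [50/3,23], descend [19, 39]
  N19 x:[9/2,20] y:[50/3,91/3] z:[-19,23] -> hit [50/3,20], descend [4, 10]
    N4 x:[15/2,35/2] y:[53/3,91/3] z:[2,23] -> miss, prune
    N10 x:[9/2,20] y:[50/3,85/3] z:[-19,-6] -> miss, prune
  N39 x:[37/2,51/2] y:[52/3,89/3] z:[-18,22] -> hit [37/2,22], descend [21, 36]
    N21 x:[37/2,25] y:[52/3,76/3] z:[11,22] -> hit [37/2,22], descend [11, 31]
      N11 x:[41/2,25] y:[59/3,76/3] z:[11,20] -> miss, prune
      N31 x:[37/2,41/2] y:[52/3,20] z:[16,22] -> hit [37/2,20], descend [8, 34]
        N8 x:[19,41/2] y:[52/3,55/3] z:[20,22] -> miss, prune
        N34 x:[37/2,41/2] y:[18,20] z:[16,21] -> hit [37/2,20] leaf, test {P17@t=37/2}
    N36 x:[37/2,51/2] y:[53/3,89/3] z:[-18,8] -> miss, prune

11 AABB tests over nodes [0, 19, 4, 10, 39, 21, 11, 31, 8, 34, 36]; 1 leaf entered; closest P17.

== RESULT ==
11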